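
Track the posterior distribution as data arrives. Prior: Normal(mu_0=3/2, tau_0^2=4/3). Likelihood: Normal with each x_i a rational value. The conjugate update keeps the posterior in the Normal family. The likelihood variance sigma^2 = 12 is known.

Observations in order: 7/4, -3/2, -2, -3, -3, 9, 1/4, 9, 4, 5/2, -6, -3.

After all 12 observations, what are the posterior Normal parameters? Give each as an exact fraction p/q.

obs 1: x=7/4 → posterior Normal(61/40, 6/5)
obs 2: x=-3/2 → posterior Normal(5/4, 12/11)
obs 3: x=-2 → posterior Normal(47/48, 1)
obs 4: x=-3 → posterior Normal(35/52, 12/13)
obs 5: x=-3 → posterior Normal(23/56, 6/7)
obs 6: x=9 → posterior Normal(59/60, 4/5)
obs 7: x=1/4 → posterior Normal(15/16, 3/4)
obs 8: x=9 → posterior Normal(24/17, 12/17)
obs 9: x=4 → posterior Normal(14/9, 2/3)
obs 10: x=5/2 → posterior Normal(61/38, 12/19)
obs 11: x=-6 → posterior Normal(49/40, 3/5)
obs 12: x=-3 → posterior Normal(43/42, 4/7)

mu_0=43/42, tau_0^2=4/7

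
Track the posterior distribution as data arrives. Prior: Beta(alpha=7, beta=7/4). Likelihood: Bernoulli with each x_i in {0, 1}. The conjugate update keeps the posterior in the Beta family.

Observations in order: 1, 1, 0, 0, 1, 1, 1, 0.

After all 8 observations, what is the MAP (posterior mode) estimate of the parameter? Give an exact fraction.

44/59

obs 1: x=1 → posterior Beta(8, 7/4)
obs 2: x=1 → posterior Beta(9, 7/4)
obs 3: x=0 → posterior Beta(9, 11/4)
obs 4: x=0 → posterior Beta(9, 15/4)
obs 5: x=1 → posterior Beta(10, 15/4)
obs 6: x=1 → posterior Beta(11, 15/4)
obs 7: x=1 → posterior Beta(12, 15/4)
obs 8: x=0 → posterior Beta(12, 19/4)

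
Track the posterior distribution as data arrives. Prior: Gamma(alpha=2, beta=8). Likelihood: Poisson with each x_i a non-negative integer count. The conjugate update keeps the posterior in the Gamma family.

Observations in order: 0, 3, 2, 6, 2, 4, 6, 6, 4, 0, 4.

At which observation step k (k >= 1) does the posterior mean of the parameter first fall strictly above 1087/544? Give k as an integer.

k = 9

obs 1: x=0 → posterior Gamma(2, 9)
obs 2: x=3 → posterior Gamma(5, 10)
obs 3: x=2 → posterior Gamma(7, 11)
obs 4: x=6 → posterior Gamma(13, 12)
obs 5: x=2 → posterior Gamma(15, 13)
obs 6: x=4 → posterior Gamma(19, 14)
obs 7: x=6 → posterior Gamma(25, 15)
obs 8: x=6 → posterior Gamma(31, 16)
obs 9: x=4 → posterior Gamma(35, 17)
obs 10: x=0 → posterior Gamma(35, 18)
obs 11: x=4 → posterior Gamma(39, 19)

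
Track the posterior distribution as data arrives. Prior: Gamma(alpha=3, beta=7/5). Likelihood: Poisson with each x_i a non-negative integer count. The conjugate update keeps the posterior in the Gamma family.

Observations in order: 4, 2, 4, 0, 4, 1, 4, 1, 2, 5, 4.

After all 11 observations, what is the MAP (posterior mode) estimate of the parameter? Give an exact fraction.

165/62

obs 1: x=4 → posterior Gamma(7, 12/5)
obs 2: x=2 → posterior Gamma(9, 17/5)
obs 3: x=4 → posterior Gamma(13, 22/5)
obs 4: x=0 → posterior Gamma(13, 27/5)
obs 5: x=4 → posterior Gamma(17, 32/5)
obs 6: x=1 → posterior Gamma(18, 37/5)
obs 7: x=4 → posterior Gamma(22, 42/5)
obs 8: x=1 → posterior Gamma(23, 47/5)
obs 9: x=2 → posterior Gamma(25, 52/5)
obs 10: x=5 → posterior Gamma(30, 57/5)
obs 11: x=4 → posterior Gamma(34, 62/5)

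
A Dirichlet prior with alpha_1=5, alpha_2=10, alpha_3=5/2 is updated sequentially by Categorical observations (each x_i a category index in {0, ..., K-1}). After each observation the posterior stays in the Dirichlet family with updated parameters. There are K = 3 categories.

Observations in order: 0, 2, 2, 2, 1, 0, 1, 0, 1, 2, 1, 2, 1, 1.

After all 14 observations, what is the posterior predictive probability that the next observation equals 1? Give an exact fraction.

obs 1: x=0 → posterior Dirichlet(6, 10, 5/2)
obs 2: x=2 → posterior Dirichlet(6, 10, 7/2)
obs 3: x=2 → posterior Dirichlet(6, 10, 9/2)
obs 4: x=2 → posterior Dirichlet(6, 10, 11/2)
obs 5: x=1 → posterior Dirichlet(6, 11, 11/2)
obs 6: x=0 → posterior Dirichlet(7, 11, 11/2)
obs 7: x=1 → posterior Dirichlet(7, 12, 11/2)
obs 8: x=0 → posterior Dirichlet(8, 12, 11/2)
obs 9: x=1 → posterior Dirichlet(8, 13, 11/2)
obs 10: x=2 → posterior Dirichlet(8, 13, 13/2)
obs 11: x=1 → posterior Dirichlet(8, 14, 13/2)
obs 12: x=2 → posterior Dirichlet(8, 14, 15/2)
obs 13: x=1 → posterior Dirichlet(8, 15, 15/2)
obs 14: x=1 → posterior Dirichlet(8, 16, 15/2)

32/63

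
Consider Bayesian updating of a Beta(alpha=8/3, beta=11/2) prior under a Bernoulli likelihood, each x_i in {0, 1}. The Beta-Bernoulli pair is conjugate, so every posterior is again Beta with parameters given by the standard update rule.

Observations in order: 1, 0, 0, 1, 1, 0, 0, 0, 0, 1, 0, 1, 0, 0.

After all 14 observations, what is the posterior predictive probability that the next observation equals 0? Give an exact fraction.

87/133

obs 1: x=1 → posterior Beta(11/3, 11/2)
obs 2: x=0 → posterior Beta(11/3, 13/2)
obs 3: x=0 → posterior Beta(11/3, 15/2)
obs 4: x=1 → posterior Beta(14/3, 15/2)
obs 5: x=1 → posterior Beta(17/3, 15/2)
obs 6: x=0 → posterior Beta(17/3, 17/2)
obs 7: x=0 → posterior Beta(17/3, 19/2)
obs 8: x=0 → posterior Beta(17/3, 21/2)
obs 9: x=0 → posterior Beta(17/3, 23/2)
obs 10: x=1 → posterior Beta(20/3, 23/2)
obs 11: x=0 → posterior Beta(20/3, 25/2)
obs 12: x=1 → posterior Beta(23/3, 25/2)
obs 13: x=0 → posterior Beta(23/3, 27/2)
obs 14: x=0 → posterior Beta(23/3, 29/2)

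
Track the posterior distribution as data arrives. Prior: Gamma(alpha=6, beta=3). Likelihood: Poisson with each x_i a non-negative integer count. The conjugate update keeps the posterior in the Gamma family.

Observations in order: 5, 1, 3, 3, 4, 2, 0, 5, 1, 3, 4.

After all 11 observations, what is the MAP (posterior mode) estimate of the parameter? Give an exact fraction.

18/7

obs 1: x=5 → posterior Gamma(11, 4)
obs 2: x=1 → posterior Gamma(12, 5)
obs 3: x=3 → posterior Gamma(15, 6)
obs 4: x=3 → posterior Gamma(18, 7)
obs 5: x=4 → posterior Gamma(22, 8)
obs 6: x=2 → posterior Gamma(24, 9)
obs 7: x=0 → posterior Gamma(24, 10)
obs 8: x=5 → posterior Gamma(29, 11)
obs 9: x=1 → posterior Gamma(30, 12)
obs 10: x=3 → posterior Gamma(33, 13)
obs 11: x=4 → posterior Gamma(37, 14)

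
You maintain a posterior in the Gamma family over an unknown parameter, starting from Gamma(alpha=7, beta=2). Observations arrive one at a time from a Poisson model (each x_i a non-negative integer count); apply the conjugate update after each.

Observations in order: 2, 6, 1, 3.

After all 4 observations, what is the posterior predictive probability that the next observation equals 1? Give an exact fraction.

obs 1: x=2 → posterior Gamma(9, 3)
obs 2: x=6 → posterior Gamma(15, 4)
obs 3: x=1 → posterior Gamma(16, 5)
obs 4: x=3 → posterior Gamma(19, 6)

11577835060199424/79792266297612001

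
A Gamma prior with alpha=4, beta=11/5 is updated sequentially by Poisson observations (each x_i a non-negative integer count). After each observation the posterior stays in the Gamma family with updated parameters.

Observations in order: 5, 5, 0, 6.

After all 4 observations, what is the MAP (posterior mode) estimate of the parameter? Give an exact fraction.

obs 1: x=5 → posterior Gamma(9, 16/5)
obs 2: x=5 → posterior Gamma(14, 21/5)
obs 3: x=0 → posterior Gamma(14, 26/5)
obs 4: x=6 → posterior Gamma(20, 31/5)

95/31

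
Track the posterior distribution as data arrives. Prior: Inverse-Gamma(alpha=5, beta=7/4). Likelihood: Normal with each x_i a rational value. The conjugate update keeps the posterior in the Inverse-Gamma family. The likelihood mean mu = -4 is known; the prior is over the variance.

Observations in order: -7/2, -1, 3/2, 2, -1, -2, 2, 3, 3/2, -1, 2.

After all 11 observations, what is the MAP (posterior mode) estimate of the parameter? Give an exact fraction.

obs 1: x=-7/2 → posterior Inverse-Gamma(11/2, 15/8)
obs 2: x=-1 → posterior Inverse-Gamma(6, 51/8)
obs 3: x=3/2 → posterior Inverse-Gamma(13/2, 43/2)
obs 4: x=2 → posterior Inverse-Gamma(7, 79/2)
obs 5: x=-1 → posterior Inverse-Gamma(15/2, 44)
obs 6: x=-2 → posterior Inverse-Gamma(8, 46)
obs 7: x=2 → posterior Inverse-Gamma(17/2, 64)
obs 8: x=3 → posterior Inverse-Gamma(9, 177/2)
obs 9: x=3/2 → posterior Inverse-Gamma(19/2, 829/8)
obs 10: x=-1 → posterior Inverse-Gamma(10, 865/8)
obs 11: x=2 → posterior Inverse-Gamma(21/2, 1009/8)

1009/92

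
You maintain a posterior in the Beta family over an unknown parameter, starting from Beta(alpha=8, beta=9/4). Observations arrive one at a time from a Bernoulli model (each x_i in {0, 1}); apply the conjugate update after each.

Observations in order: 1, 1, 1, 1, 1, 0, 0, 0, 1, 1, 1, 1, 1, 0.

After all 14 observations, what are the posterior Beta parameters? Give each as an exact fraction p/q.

alpha=18, beta=25/4

obs 1: x=1 → posterior Beta(9, 9/4)
obs 2: x=1 → posterior Beta(10, 9/4)
obs 3: x=1 → posterior Beta(11, 9/4)
obs 4: x=1 → posterior Beta(12, 9/4)
obs 5: x=1 → posterior Beta(13, 9/4)
obs 6: x=0 → posterior Beta(13, 13/4)
obs 7: x=0 → posterior Beta(13, 17/4)
obs 8: x=0 → posterior Beta(13, 21/4)
obs 9: x=1 → posterior Beta(14, 21/4)
obs 10: x=1 → posterior Beta(15, 21/4)
obs 11: x=1 → posterior Beta(16, 21/4)
obs 12: x=1 → posterior Beta(17, 21/4)
obs 13: x=1 → posterior Beta(18, 21/4)
obs 14: x=0 → posterior Beta(18, 25/4)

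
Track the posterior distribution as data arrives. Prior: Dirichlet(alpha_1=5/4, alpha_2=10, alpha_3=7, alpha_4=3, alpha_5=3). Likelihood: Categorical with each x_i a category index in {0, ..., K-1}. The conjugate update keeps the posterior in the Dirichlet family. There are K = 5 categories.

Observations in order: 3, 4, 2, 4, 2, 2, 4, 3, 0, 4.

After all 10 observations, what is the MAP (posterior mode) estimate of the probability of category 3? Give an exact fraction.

16/117

obs 1: x=3 → posterior Dirichlet(5/4, 10, 7, 4, 3)
obs 2: x=4 → posterior Dirichlet(5/4, 10, 7, 4, 4)
obs 3: x=2 → posterior Dirichlet(5/4, 10, 8, 4, 4)
obs 4: x=4 → posterior Dirichlet(5/4, 10, 8, 4, 5)
obs 5: x=2 → posterior Dirichlet(5/4, 10, 9, 4, 5)
obs 6: x=2 → posterior Dirichlet(5/4, 10, 10, 4, 5)
obs 7: x=4 → posterior Dirichlet(5/4, 10, 10, 4, 6)
obs 8: x=3 → posterior Dirichlet(5/4, 10, 10, 5, 6)
obs 9: x=0 → posterior Dirichlet(9/4, 10, 10, 5, 6)
obs 10: x=4 → posterior Dirichlet(9/4, 10, 10, 5, 7)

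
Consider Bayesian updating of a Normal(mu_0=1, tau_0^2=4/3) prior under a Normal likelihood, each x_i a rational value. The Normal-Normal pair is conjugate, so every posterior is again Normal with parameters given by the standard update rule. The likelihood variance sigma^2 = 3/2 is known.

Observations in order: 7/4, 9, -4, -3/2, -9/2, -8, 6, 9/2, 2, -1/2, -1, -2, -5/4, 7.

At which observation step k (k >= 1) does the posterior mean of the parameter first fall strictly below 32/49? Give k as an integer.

k = 5

obs 1: x=7/4 → posterior Normal(23/17, 12/17)
obs 2: x=9 → posterior Normal(19/5, 12/25)
obs 3: x=-4 → posterior Normal(21/11, 4/11)
obs 4: x=-3/2 → posterior Normal(51/41, 12/41)
obs 5: x=-9/2 → posterior Normal(15/49, 12/49)
obs 6: x=-8 → posterior Normal(-49/57, 4/19)
obs 7: x=6 → posterior Normal(-1/65, 12/65)
obs 8: x=9/2 → posterior Normal(35/73, 12/73)
obs 9: x=2 → posterior Normal(17/27, 4/27)
obs 10: x=-1/2 → posterior Normal(47/89, 12/89)
obs 11: x=-1 → posterior Normal(39/97, 12/97)
obs 12: x=-2 → posterior Normal(23/105, 4/35)
obs 13: x=-5/4 → posterior Normal(13/113, 12/113)
obs 14: x=7 → posterior Normal(69/121, 12/121)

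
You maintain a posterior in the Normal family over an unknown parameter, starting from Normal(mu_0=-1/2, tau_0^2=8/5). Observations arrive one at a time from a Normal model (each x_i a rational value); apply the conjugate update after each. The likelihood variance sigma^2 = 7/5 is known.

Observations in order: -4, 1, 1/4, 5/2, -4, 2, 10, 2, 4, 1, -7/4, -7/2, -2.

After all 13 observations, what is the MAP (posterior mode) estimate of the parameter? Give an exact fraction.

113/222

obs 1: x=-4 → posterior Normal(-71/30, 56/75)
obs 2: x=1 → posterior Normal(-55/46, 56/115)
obs 3: x=1/4 → posterior Normal(-51/62, 56/155)
obs 4: x=5/2 → posterior Normal(-11/78, 56/195)
obs 5: x=-4 → posterior Normal(-75/94, 56/235)
obs 6: x=2 → posterior Normal(-43/110, 56/275)
obs 7: x=10 → posterior Normal(13/14, 8/45)
obs 8: x=2 → posterior Normal(149/142, 56/355)
obs 9: x=4 → posterior Normal(213/158, 56/395)
obs 10: x=1 → posterior Normal(229/174, 56/435)
obs 11: x=-7/4 → posterior Normal(201/190, 56/475)
obs 12: x=-7/2 → posterior Normal(145/206, 56/515)
obs 13: x=-2 → posterior Normal(113/222, 56/555)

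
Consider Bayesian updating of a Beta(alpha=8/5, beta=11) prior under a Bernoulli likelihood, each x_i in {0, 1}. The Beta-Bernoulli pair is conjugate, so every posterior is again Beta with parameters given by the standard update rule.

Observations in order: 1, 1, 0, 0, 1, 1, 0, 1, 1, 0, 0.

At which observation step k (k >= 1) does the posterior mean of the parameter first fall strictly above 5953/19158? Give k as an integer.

k = 8

obs 1: x=1 → posterior Beta(13/5, 11)
obs 2: x=1 → posterior Beta(18/5, 11)
obs 3: x=0 → posterior Beta(18/5, 12)
obs 4: x=0 → posterior Beta(18/5, 13)
obs 5: x=1 → posterior Beta(23/5, 13)
obs 6: x=1 → posterior Beta(28/5, 13)
obs 7: x=0 → posterior Beta(28/5, 14)
obs 8: x=1 → posterior Beta(33/5, 14)
obs 9: x=1 → posterior Beta(38/5, 14)
obs 10: x=0 → posterior Beta(38/5, 15)
obs 11: x=0 → posterior Beta(38/5, 16)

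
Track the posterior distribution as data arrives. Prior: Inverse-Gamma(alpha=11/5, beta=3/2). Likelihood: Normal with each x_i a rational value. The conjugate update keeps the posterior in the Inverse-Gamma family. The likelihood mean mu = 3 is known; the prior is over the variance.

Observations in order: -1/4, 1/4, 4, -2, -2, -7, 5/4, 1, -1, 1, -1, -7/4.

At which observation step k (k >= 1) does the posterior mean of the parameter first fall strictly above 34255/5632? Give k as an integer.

obs 1: x=-1/4 → posterior Inverse-Gamma(27/10, 217/32)
obs 2: x=1/4 → posterior Inverse-Gamma(16/5, 169/16)
obs 3: x=4 → posterior Inverse-Gamma(37/10, 177/16)
obs 4: x=-2 → posterior Inverse-Gamma(21/5, 377/16)
obs 5: x=-2 → posterior Inverse-Gamma(47/10, 577/16)
obs 6: x=-7 → posterior Inverse-Gamma(26/5, 1377/16)
obs 7: x=5/4 → posterior Inverse-Gamma(57/10, 2803/32)
obs 8: x=1 → posterior Inverse-Gamma(31/5, 2867/32)
obs 9: x=-1 → posterior Inverse-Gamma(67/10, 3123/32)
obs 10: x=1 → posterior Inverse-Gamma(36/5, 3187/32)
obs 11: x=-1 → posterior Inverse-Gamma(77/10, 3443/32)
obs 12: x=-7/4 → posterior Inverse-Gamma(41/5, 951/8)

k = 4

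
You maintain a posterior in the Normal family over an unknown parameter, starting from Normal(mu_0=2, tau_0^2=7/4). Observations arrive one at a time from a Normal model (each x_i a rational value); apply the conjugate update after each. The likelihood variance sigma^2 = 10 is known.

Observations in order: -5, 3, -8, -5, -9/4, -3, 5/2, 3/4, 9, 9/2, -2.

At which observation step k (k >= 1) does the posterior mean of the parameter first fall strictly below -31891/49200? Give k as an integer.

k = 6

obs 1: x=-5 → posterior Normal(45/47, 70/47)
obs 2: x=3 → posterior Normal(11/9, 35/27)
obs 3: x=-8 → posterior Normal(10/61, 70/61)
obs 4: x=-5 → posterior Normal(-25/68, 35/34)
obs 5: x=-9/4 → posterior Normal(-163/300, 14/15)
obs 6: x=-3 → posterior Normal(-247/328, 35/41)
obs 7: x=5/2 → posterior Normal(-177/356, 70/89)
obs 8: x=3/4 → posterior Normal(-13/32, 35/48)
obs 9: x=9 → posterior Normal(24/103, 70/103)
obs 10: x=9/2 → posterior Normal(111/220, 7/11)
obs 11: x=-2 → posterior Normal(83/234, 70/117)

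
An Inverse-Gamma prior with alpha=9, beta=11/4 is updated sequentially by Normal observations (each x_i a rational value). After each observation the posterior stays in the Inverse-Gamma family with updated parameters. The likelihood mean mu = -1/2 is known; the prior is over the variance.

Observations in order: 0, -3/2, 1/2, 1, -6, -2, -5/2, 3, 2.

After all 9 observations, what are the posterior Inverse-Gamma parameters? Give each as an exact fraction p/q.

alpha=27/2, beta=65/2

obs 1: x=0 → posterior Inverse-Gamma(19/2, 23/8)
obs 2: x=-3/2 → posterior Inverse-Gamma(10, 27/8)
obs 3: x=1/2 → posterior Inverse-Gamma(21/2, 31/8)
obs 4: x=1 → posterior Inverse-Gamma(11, 5)
obs 5: x=-6 → posterior Inverse-Gamma(23/2, 161/8)
obs 6: x=-2 → posterior Inverse-Gamma(12, 85/4)
obs 7: x=-5/2 → posterior Inverse-Gamma(25/2, 93/4)
obs 8: x=3 → posterior Inverse-Gamma(13, 235/8)
obs 9: x=2 → posterior Inverse-Gamma(27/2, 65/2)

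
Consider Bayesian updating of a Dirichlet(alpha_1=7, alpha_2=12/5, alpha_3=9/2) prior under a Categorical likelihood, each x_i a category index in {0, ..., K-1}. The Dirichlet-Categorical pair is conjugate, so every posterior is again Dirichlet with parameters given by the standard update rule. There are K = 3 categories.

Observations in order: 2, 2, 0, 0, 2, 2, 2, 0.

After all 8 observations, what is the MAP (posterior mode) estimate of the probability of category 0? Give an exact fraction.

10/21

obs 1: x=2 → posterior Dirichlet(7, 12/5, 11/2)
obs 2: x=2 → posterior Dirichlet(7, 12/5, 13/2)
obs 3: x=0 → posterior Dirichlet(8, 12/5, 13/2)
obs 4: x=0 → posterior Dirichlet(9, 12/5, 13/2)
obs 5: x=2 → posterior Dirichlet(9, 12/5, 15/2)
obs 6: x=2 → posterior Dirichlet(9, 12/5, 17/2)
obs 7: x=2 → posterior Dirichlet(9, 12/5, 19/2)
obs 8: x=0 → posterior Dirichlet(10, 12/5, 19/2)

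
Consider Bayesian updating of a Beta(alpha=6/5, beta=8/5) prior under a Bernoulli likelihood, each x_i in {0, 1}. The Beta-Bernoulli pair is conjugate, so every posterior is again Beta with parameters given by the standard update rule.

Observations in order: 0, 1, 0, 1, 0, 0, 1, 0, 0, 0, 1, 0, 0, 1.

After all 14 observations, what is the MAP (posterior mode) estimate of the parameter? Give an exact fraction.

obs 1: x=0 → posterior Beta(6/5, 13/5)
obs 2: x=1 → posterior Beta(11/5, 13/5)
obs 3: x=0 → posterior Beta(11/5, 18/5)
obs 4: x=1 → posterior Beta(16/5, 18/5)
obs 5: x=0 → posterior Beta(16/5, 23/5)
obs 6: x=0 → posterior Beta(16/5, 28/5)
obs 7: x=1 → posterior Beta(21/5, 28/5)
obs 8: x=0 → posterior Beta(21/5, 33/5)
obs 9: x=0 → posterior Beta(21/5, 38/5)
obs 10: x=0 → posterior Beta(21/5, 43/5)
obs 11: x=1 → posterior Beta(26/5, 43/5)
obs 12: x=0 → posterior Beta(26/5, 48/5)
obs 13: x=0 → posterior Beta(26/5, 53/5)
obs 14: x=1 → posterior Beta(31/5, 53/5)

13/37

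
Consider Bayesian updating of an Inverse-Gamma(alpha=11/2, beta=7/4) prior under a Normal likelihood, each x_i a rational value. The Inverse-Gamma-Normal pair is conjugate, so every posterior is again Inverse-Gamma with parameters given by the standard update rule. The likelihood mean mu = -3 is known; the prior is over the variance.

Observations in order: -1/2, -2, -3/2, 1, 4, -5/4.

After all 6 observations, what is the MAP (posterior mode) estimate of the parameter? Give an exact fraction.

obs 1: x=-1/2 → posterior Inverse-Gamma(6, 39/8)
obs 2: x=-2 → posterior Inverse-Gamma(13/2, 43/8)
obs 3: x=-3/2 → posterior Inverse-Gamma(7, 13/2)
obs 4: x=1 → posterior Inverse-Gamma(15/2, 29/2)
obs 5: x=4 → posterior Inverse-Gamma(8, 39)
obs 6: x=-5/4 → posterior Inverse-Gamma(17/2, 1297/32)

1297/304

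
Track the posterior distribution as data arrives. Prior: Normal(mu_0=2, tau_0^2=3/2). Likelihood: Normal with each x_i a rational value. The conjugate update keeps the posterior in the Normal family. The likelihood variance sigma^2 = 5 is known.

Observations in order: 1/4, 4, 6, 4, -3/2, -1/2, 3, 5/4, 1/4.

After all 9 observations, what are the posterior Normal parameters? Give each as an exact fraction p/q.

obs 1: x=1/4 → posterior Normal(83/52, 15/13)
obs 2: x=4 → posterior Normal(131/64, 15/16)
obs 3: x=6 → posterior Normal(203/76, 15/19)
obs 4: x=4 → posterior Normal(251/88, 15/22)
obs 5: x=-3/2 → posterior Normal(233/100, 3/5)
obs 6: x=-1/2 → posterior Normal(227/112, 15/28)
obs 7: x=3 → posterior Normal(263/124, 15/31)
obs 8: x=5/4 → posterior Normal(139/68, 15/34)
obs 9: x=1/4 → posterior Normal(281/148, 15/37)

mu_0=281/148, tau_0^2=15/37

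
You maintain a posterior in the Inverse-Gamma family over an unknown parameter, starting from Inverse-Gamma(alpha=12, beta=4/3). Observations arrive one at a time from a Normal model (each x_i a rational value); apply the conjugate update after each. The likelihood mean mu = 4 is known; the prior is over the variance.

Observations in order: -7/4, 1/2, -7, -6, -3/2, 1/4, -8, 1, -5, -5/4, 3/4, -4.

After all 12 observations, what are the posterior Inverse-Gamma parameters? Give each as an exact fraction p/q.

obs 1: x=-7/4 → posterior Inverse-Gamma(25/2, 1715/96)
obs 2: x=1/2 → posterior Inverse-Gamma(13, 2303/96)
obs 3: x=-7 → posterior Inverse-Gamma(27/2, 8111/96)
obs 4: x=-6 → posterior Inverse-Gamma(14, 12911/96)
obs 5: x=-3/2 → posterior Inverse-Gamma(29/2, 14363/96)
obs 6: x=1/4 → posterior Inverse-Gamma(15, 7519/48)
obs 7: x=-8 → posterior Inverse-Gamma(31/2, 10975/48)
obs 8: x=1 → posterior Inverse-Gamma(16, 11191/48)
obs 9: x=-5 → posterior Inverse-Gamma(33/2, 13135/48)
obs 10: x=-5/4 → posterior Inverse-Gamma(17, 27593/96)
obs 11: x=3/4 → posterior Inverse-Gamma(35/2, 7025/24)
obs 12: x=-4 → posterior Inverse-Gamma(18, 7793/24)

alpha=18, beta=7793/24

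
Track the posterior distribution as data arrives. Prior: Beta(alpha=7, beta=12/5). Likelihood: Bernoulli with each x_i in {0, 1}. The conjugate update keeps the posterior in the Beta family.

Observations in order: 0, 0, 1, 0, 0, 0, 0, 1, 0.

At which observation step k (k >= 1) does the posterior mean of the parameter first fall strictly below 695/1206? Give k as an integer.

obs 1: x=0 → posterior Beta(7, 17/5)
obs 2: x=0 → posterior Beta(7, 22/5)
obs 3: x=1 → posterior Beta(8, 22/5)
obs 4: x=0 → posterior Beta(8, 27/5)
obs 5: x=0 → posterior Beta(8, 32/5)
obs 6: x=0 → posterior Beta(8, 37/5)
obs 7: x=0 → posterior Beta(8, 42/5)
obs 8: x=1 → posterior Beta(9, 42/5)
obs 9: x=0 → posterior Beta(9, 47/5)

k = 5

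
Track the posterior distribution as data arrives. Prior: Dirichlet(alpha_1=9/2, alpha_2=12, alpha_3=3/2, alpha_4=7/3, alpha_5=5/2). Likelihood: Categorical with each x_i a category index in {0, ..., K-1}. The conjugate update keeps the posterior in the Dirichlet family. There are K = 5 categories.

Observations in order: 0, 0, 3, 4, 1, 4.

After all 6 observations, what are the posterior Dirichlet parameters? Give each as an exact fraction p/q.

alpha_1=13/2, alpha_2=13, alpha_3=3/2, alpha_4=10/3, alpha_5=9/2

obs 1: x=0 → posterior Dirichlet(11/2, 12, 3/2, 7/3, 5/2)
obs 2: x=0 → posterior Dirichlet(13/2, 12, 3/2, 7/3, 5/2)
obs 3: x=3 → posterior Dirichlet(13/2, 12, 3/2, 10/3, 5/2)
obs 4: x=4 → posterior Dirichlet(13/2, 12, 3/2, 10/3, 7/2)
obs 5: x=1 → posterior Dirichlet(13/2, 13, 3/2, 10/3, 7/2)
obs 6: x=4 → posterior Dirichlet(13/2, 13, 3/2, 10/3, 9/2)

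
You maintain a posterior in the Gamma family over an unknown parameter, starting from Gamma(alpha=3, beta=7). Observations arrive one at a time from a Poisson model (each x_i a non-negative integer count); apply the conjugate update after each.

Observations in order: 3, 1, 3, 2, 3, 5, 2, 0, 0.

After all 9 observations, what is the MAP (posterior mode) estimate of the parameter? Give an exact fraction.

obs 1: x=3 → posterior Gamma(6, 8)
obs 2: x=1 → posterior Gamma(7, 9)
obs 3: x=3 → posterior Gamma(10, 10)
obs 4: x=2 → posterior Gamma(12, 11)
obs 5: x=3 → posterior Gamma(15, 12)
obs 6: x=5 → posterior Gamma(20, 13)
obs 7: x=2 → posterior Gamma(22, 14)
obs 8: x=0 → posterior Gamma(22, 15)
obs 9: x=0 → posterior Gamma(22, 16)

21/16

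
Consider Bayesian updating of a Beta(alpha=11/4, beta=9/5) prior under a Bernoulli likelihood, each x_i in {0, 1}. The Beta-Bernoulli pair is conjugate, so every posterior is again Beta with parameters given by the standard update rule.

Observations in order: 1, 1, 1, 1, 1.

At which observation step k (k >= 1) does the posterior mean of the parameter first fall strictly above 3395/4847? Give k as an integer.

obs 1: x=1 → posterior Beta(15/4, 9/5)
obs 2: x=1 → posterior Beta(19/4, 9/5)
obs 3: x=1 → posterior Beta(23/4, 9/5)
obs 4: x=1 → posterior Beta(27/4, 9/5)
obs 5: x=1 → posterior Beta(31/4, 9/5)

k = 2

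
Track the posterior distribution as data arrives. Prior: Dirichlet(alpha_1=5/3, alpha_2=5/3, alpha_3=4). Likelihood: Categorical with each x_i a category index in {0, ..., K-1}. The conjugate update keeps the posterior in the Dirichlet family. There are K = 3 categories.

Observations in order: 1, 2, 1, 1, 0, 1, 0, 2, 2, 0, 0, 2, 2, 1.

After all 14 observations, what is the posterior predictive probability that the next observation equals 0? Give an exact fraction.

17/64

obs 1: x=1 → posterior Dirichlet(5/3, 8/3, 4)
obs 2: x=2 → posterior Dirichlet(5/3, 8/3, 5)
obs 3: x=1 → posterior Dirichlet(5/3, 11/3, 5)
obs 4: x=1 → posterior Dirichlet(5/3, 14/3, 5)
obs 5: x=0 → posterior Dirichlet(8/3, 14/3, 5)
obs 6: x=1 → posterior Dirichlet(8/3, 17/3, 5)
obs 7: x=0 → posterior Dirichlet(11/3, 17/3, 5)
obs 8: x=2 → posterior Dirichlet(11/3, 17/3, 6)
obs 9: x=2 → posterior Dirichlet(11/3, 17/3, 7)
obs 10: x=0 → posterior Dirichlet(14/3, 17/3, 7)
obs 11: x=0 → posterior Dirichlet(17/3, 17/3, 7)
obs 12: x=2 → posterior Dirichlet(17/3, 17/3, 8)
obs 13: x=2 → posterior Dirichlet(17/3, 17/3, 9)
obs 14: x=1 → posterior Dirichlet(17/3, 20/3, 9)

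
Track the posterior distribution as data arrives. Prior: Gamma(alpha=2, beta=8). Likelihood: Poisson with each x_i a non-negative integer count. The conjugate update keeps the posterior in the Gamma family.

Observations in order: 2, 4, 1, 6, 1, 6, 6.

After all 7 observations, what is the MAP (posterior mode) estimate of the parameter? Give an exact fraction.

obs 1: x=2 → posterior Gamma(4, 9)
obs 2: x=4 → posterior Gamma(8, 10)
obs 3: x=1 → posterior Gamma(9, 11)
obs 4: x=6 → posterior Gamma(15, 12)
obs 5: x=1 → posterior Gamma(16, 13)
obs 6: x=6 → posterior Gamma(22, 14)
obs 7: x=6 → posterior Gamma(28, 15)

9/5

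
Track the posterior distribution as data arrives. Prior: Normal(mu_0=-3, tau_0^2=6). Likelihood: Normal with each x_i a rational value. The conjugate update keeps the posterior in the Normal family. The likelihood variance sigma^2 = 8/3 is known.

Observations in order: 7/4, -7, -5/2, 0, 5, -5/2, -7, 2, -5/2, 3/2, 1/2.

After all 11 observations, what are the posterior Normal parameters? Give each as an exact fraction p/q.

obs 1: x=7/4 → posterior Normal(15/52, 24/13)
obs 2: x=-7 → posterior Normal(-237/88, 12/11)
obs 3: x=-5/2 → posterior Normal(-327/124, 24/31)
obs 4: x=0 → posterior Normal(-327/160, 3/5)
obs 5: x=5 → posterior Normal(-3/4, 24/49)
obs 6: x=-5/2 → posterior Normal(-237/232, 12/29)
obs 7: x=-7 → posterior Normal(-489/268, 24/67)
obs 8: x=2 → posterior Normal(-417/304, 6/19)
obs 9: x=-5/2 → posterior Normal(-507/340, 24/85)
obs 10: x=3/2 → posterior Normal(-453/376, 12/47)
obs 11: x=1/2 → posterior Normal(-435/412, 24/103)

mu_0=-435/412, tau_0^2=24/103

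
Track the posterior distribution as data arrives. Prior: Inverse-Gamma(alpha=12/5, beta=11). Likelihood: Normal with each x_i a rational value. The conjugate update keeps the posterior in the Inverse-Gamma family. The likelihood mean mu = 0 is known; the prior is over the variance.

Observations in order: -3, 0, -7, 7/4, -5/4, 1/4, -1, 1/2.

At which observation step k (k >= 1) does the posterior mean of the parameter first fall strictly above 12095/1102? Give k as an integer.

obs 1: x=-3 → posterior Inverse-Gamma(29/10, 31/2)
obs 2: x=0 → posterior Inverse-Gamma(17/5, 31/2)
obs 3: x=-7 → posterior Inverse-Gamma(39/10, 40)
obs 4: x=7/4 → posterior Inverse-Gamma(22/5, 1329/32)
obs 5: x=-5/4 → posterior Inverse-Gamma(49/10, 677/16)
obs 6: x=1/4 → posterior Inverse-Gamma(27/5, 1355/32)
obs 7: x=-1 → posterior Inverse-Gamma(59/10, 1371/32)
obs 8: x=1/2 → posterior Inverse-Gamma(32/5, 1375/32)

k = 3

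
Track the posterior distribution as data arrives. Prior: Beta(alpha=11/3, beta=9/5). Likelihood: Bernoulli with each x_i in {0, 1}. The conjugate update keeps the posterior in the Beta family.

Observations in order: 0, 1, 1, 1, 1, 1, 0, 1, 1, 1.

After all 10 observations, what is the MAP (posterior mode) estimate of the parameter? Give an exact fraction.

80/101

obs 1: x=0 → posterior Beta(11/3, 14/5)
obs 2: x=1 → posterior Beta(14/3, 14/5)
obs 3: x=1 → posterior Beta(17/3, 14/5)
obs 4: x=1 → posterior Beta(20/3, 14/5)
obs 5: x=1 → posterior Beta(23/3, 14/5)
obs 6: x=1 → posterior Beta(26/3, 14/5)
obs 7: x=0 → posterior Beta(26/3, 19/5)
obs 8: x=1 → posterior Beta(29/3, 19/5)
obs 9: x=1 → posterior Beta(32/3, 19/5)
obs 10: x=1 → posterior Beta(35/3, 19/5)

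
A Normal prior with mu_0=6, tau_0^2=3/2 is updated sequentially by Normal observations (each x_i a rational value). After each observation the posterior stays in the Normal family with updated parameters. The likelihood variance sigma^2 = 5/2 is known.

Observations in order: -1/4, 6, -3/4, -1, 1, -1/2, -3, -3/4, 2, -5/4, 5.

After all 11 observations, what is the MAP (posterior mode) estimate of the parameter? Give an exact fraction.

obs 1: x=-1/4 → posterior Normal(117/32, 15/16)
obs 2: x=6 → posterior Normal(189/44, 15/22)
obs 3: x=-3/4 → posterior Normal(45/14, 15/28)
obs 4: x=-1 → posterior Normal(42/17, 15/34)
obs 5: x=1 → posterior Normal(9/4, 3/8)
obs 6: x=-1/2 → posterior Normal(87/46, 15/46)
obs 7: x=-3 → posterior Normal(69/52, 15/52)
obs 8: x=-3/4 → posterior Normal(129/116, 15/58)
obs 9: x=2 → posterior Normal(153/128, 15/64)
obs 10: x=-5/4 → posterior Normal(69/70, 3/14)
obs 11: x=5 → posterior Normal(99/76, 15/76)

99/76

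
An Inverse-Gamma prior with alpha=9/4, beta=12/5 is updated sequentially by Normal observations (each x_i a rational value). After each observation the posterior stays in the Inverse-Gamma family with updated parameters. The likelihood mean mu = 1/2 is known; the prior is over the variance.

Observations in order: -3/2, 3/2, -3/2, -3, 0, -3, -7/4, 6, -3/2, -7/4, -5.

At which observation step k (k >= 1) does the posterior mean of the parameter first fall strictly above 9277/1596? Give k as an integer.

obs 1: x=-3/2 → posterior Inverse-Gamma(11/4, 22/5)
obs 2: x=3/2 → posterior Inverse-Gamma(13/4, 49/10)
obs 3: x=-3/2 → posterior Inverse-Gamma(15/4, 69/10)
obs 4: x=-3 → posterior Inverse-Gamma(17/4, 521/40)
obs 5: x=0 → posterior Inverse-Gamma(19/4, 263/20)
obs 6: x=-3 → posterior Inverse-Gamma(21/4, 771/40)
obs 7: x=-7/4 → posterior Inverse-Gamma(23/4, 3489/160)
obs 8: x=6 → posterior Inverse-Gamma(25/4, 5909/160)
obs 9: x=-3/2 → posterior Inverse-Gamma(27/4, 6229/160)
obs 10: x=-7/4 → posterior Inverse-Gamma(29/4, 3317/80)
obs 11: x=-5 → posterior Inverse-Gamma(31/4, 4527/80)

k = 8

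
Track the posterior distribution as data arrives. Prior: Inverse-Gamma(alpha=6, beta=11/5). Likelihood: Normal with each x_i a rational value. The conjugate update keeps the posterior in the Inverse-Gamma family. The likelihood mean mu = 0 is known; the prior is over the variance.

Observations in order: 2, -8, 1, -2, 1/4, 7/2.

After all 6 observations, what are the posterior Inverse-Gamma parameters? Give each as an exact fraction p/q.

alpha=9, beta=7177/160

obs 1: x=2 → posterior Inverse-Gamma(13/2, 21/5)
obs 2: x=-8 → posterior Inverse-Gamma(7, 181/5)
obs 3: x=1 → posterior Inverse-Gamma(15/2, 367/10)
obs 4: x=-2 → posterior Inverse-Gamma(8, 387/10)
obs 5: x=1/4 → posterior Inverse-Gamma(17/2, 6197/160)
obs 6: x=7/2 → posterior Inverse-Gamma(9, 7177/160)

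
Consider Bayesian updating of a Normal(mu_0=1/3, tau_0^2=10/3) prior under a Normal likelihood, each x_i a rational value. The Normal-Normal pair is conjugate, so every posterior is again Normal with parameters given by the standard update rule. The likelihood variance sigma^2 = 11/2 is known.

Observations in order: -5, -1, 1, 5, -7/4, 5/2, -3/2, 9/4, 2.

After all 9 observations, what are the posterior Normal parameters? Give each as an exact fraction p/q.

obs 1: x=-5 → posterior Normal(-89/53, 110/53)
obs 2: x=-1 → posterior Normal(-109/73, 110/73)
obs 3: x=1 → posterior Normal(-89/93, 110/93)
obs 4: x=5 → posterior Normal(11/113, 110/113)
obs 5: x=-7/4 → posterior Normal(-24/133, 110/133)
obs 6: x=5/2 → posterior Normal(26/153, 110/153)
obs 7: x=-3/2 → posterior Normal(-4/173, 110/173)
obs 8: x=9/4 → posterior Normal(41/193, 110/193)
obs 9: x=2 → posterior Normal(27/71, 110/213)

mu_0=27/71, tau_0^2=110/213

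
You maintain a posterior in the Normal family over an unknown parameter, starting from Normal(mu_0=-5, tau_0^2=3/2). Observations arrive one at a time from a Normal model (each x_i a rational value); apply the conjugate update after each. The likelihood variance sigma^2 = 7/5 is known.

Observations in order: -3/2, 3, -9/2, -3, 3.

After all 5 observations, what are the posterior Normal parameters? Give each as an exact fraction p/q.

obs 1: x=-3/2 → posterior Normal(-185/58, 21/29)
obs 2: x=3 → posterior Normal(-95/88, 21/44)
obs 3: x=-9/2 → posterior Normal(-115/59, 21/59)
obs 4: x=-3 → posterior Normal(-80/37, 21/74)
obs 5: x=3 → posterior Normal(-115/89, 21/89)

mu_0=-115/89, tau_0^2=21/89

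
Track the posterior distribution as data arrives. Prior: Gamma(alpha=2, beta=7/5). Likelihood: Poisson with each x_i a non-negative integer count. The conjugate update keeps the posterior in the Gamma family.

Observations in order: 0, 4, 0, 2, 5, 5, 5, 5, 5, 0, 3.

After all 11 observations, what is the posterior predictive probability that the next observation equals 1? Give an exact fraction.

6044680172587173981735795966958674872370148139566316139372745850880/36708589715158079306312158856962101838057111073092849079204507042227

obs 1: x=0 → posterior Gamma(2, 12/5)
obs 2: x=4 → posterior Gamma(6, 17/5)
obs 3: x=0 → posterior Gamma(6, 22/5)
obs 4: x=2 → posterior Gamma(8, 27/5)
obs 5: x=5 → posterior Gamma(13, 32/5)
obs 6: x=5 → posterior Gamma(18, 37/5)
obs 7: x=5 → posterior Gamma(23, 42/5)
obs 8: x=5 → posterior Gamma(28, 47/5)
obs 9: x=5 → posterior Gamma(33, 52/5)
obs 10: x=0 → posterior Gamma(33, 57/5)
obs 11: x=3 → posterior Gamma(36, 62/5)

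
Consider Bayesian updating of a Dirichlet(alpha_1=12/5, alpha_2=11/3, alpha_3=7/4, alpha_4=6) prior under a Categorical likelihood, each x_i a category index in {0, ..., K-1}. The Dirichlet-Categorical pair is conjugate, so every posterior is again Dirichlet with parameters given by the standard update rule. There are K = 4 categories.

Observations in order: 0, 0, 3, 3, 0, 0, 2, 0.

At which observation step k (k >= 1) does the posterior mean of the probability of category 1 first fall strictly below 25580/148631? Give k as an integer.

obs 1: x=0 → posterior Dirichlet(17/5, 11/3, 7/4, 6)
obs 2: x=0 → posterior Dirichlet(22/5, 11/3, 7/4, 6)
obs 3: x=3 → posterior Dirichlet(22/5, 11/3, 7/4, 7)
obs 4: x=3 → posterior Dirichlet(22/5, 11/3, 7/4, 8)
obs 5: x=0 → posterior Dirichlet(27/5, 11/3, 7/4, 8)
obs 6: x=0 → posterior Dirichlet(32/5, 11/3, 7/4, 8)
obs 7: x=2 → posterior Dirichlet(32/5, 11/3, 11/4, 8)
obs 8: x=0 → posterior Dirichlet(37/5, 11/3, 11/4, 8)

k = 8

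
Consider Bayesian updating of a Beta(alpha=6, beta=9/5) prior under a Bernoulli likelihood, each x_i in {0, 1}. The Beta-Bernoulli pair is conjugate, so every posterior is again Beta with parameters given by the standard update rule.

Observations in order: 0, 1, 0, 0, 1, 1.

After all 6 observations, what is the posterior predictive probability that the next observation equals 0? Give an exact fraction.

8/23

obs 1: x=0 → posterior Beta(6, 14/5)
obs 2: x=1 → posterior Beta(7, 14/5)
obs 3: x=0 → posterior Beta(7, 19/5)
obs 4: x=0 → posterior Beta(7, 24/5)
obs 5: x=1 → posterior Beta(8, 24/5)
obs 6: x=1 → posterior Beta(9, 24/5)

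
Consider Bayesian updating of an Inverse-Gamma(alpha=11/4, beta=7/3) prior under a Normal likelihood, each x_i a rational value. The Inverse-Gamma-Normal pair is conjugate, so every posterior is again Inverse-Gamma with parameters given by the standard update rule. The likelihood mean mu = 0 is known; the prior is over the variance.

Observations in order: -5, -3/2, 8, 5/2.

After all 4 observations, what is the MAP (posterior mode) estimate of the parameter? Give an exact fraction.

obs 1: x=-5 → posterior Inverse-Gamma(13/4, 89/6)
obs 2: x=-3/2 → posterior Inverse-Gamma(15/4, 383/24)
obs 3: x=8 → posterior Inverse-Gamma(17/4, 1151/24)
obs 4: x=5/2 → posterior Inverse-Gamma(19/4, 613/12)

613/69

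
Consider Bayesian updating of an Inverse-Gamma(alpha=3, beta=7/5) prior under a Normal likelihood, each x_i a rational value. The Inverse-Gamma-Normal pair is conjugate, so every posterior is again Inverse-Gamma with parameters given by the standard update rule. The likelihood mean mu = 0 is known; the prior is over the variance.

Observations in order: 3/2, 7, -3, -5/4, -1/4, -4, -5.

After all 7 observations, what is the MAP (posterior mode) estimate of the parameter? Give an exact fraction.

obs 1: x=3/2 → posterior Inverse-Gamma(7/2, 101/40)
obs 2: x=7 → posterior Inverse-Gamma(4, 1081/40)
obs 3: x=-3 → posterior Inverse-Gamma(9/2, 1261/40)
obs 4: x=-5/4 → posterior Inverse-Gamma(5, 5169/160)
obs 5: x=-1/4 → posterior Inverse-Gamma(11/2, 2587/80)
obs 6: x=-4 → posterior Inverse-Gamma(6, 3227/80)
obs 7: x=-5 → posterior Inverse-Gamma(13/2, 4227/80)

1409/200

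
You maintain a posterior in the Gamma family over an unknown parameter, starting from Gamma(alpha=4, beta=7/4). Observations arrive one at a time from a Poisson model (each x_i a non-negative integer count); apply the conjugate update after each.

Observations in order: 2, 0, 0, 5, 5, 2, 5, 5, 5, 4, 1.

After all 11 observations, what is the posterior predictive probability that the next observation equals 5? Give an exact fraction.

obs 1: x=2 → posterior Gamma(6, 11/4)
obs 2: x=0 → posterior Gamma(6, 15/4)
obs 3: x=0 → posterior Gamma(6, 19/4)
obs 4: x=5 → posterior Gamma(11, 23/4)
obs 5: x=5 → posterior Gamma(16, 27/4)
obs 6: x=2 → posterior Gamma(18, 31/4)
obs 7: x=5 → posterior Gamma(23, 35/4)
obs 8: x=5 → posterior Gamma(28, 39/4)
obs 9: x=5 → posterior Gamma(33, 43/4)
obs 10: x=4 → posterior Gamma(37, 47/4)
obs 11: x=1 → posterior Gamma(38, 51/4)

67255335641461250490060288934518704294414943299856031297113314505860984832/684850296707306732214860095182846193211312005360014154575765132904052734375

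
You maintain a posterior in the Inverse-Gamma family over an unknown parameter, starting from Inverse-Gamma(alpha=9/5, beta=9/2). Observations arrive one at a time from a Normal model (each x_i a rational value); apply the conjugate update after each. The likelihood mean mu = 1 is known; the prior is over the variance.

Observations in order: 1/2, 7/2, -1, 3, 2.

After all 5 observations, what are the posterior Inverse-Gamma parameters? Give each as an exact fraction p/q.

alpha=43/10, beta=49/4

obs 1: x=1/2 → posterior Inverse-Gamma(23/10, 37/8)
obs 2: x=7/2 → posterior Inverse-Gamma(14/5, 31/4)
obs 3: x=-1 → posterior Inverse-Gamma(33/10, 39/4)
obs 4: x=3 → posterior Inverse-Gamma(19/5, 47/4)
obs 5: x=2 → posterior Inverse-Gamma(43/10, 49/4)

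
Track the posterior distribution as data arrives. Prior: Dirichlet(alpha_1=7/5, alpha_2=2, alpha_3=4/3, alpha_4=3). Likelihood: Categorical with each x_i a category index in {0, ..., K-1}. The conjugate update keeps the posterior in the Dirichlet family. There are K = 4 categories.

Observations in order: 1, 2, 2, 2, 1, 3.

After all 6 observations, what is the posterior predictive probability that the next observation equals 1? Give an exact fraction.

obs 1: x=1 → posterior Dirichlet(7/5, 3, 4/3, 3)
obs 2: x=2 → posterior Dirichlet(7/5, 3, 7/3, 3)
obs 3: x=2 → posterior Dirichlet(7/5, 3, 10/3, 3)
obs 4: x=2 → posterior Dirichlet(7/5, 3, 13/3, 3)
obs 5: x=1 → posterior Dirichlet(7/5, 4, 13/3, 3)
obs 6: x=3 → posterior Dirichlet(7/5, 4, 13/3, 4)

30/103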